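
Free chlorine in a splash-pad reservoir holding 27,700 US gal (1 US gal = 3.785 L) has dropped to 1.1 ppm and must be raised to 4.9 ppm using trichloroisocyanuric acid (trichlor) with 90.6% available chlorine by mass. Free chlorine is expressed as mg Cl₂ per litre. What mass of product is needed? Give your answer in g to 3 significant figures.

440 g

Volume: 27,700 US gal × 3.785 L/gal = 104,844 L.
Chlorine deficit: 4.9 − 1.1 = 3.8 ppm = 3.8 mg/L as Cl₂.
Cl₂ equivalent needed: 3.8 mg/L × 104,844 L = 398,400 mg = 398.4 g.
Product at 90.6% available chlorine: 398.4 / 0.906 = 439.7 g.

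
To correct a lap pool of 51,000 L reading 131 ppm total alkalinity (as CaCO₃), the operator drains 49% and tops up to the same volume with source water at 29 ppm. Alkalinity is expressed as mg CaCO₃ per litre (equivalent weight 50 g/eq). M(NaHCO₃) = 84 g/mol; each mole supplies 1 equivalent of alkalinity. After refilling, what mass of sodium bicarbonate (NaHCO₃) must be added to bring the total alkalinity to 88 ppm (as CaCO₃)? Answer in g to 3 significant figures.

598 g

After draining 49% and refilling: 131 × 0.51 + 29 × 0.49 = 81.02 ppm.
Deficit to target: 88 − 81.02 = 6.98 mg/L.
As CaCO₃: 6.98 mg/L × 51,000 L = 356 g; ÷ 50 g/eq ÷ 1 = 7.12 mol NaHCO₃.
Mass: 7.12 × 84 = 598 g.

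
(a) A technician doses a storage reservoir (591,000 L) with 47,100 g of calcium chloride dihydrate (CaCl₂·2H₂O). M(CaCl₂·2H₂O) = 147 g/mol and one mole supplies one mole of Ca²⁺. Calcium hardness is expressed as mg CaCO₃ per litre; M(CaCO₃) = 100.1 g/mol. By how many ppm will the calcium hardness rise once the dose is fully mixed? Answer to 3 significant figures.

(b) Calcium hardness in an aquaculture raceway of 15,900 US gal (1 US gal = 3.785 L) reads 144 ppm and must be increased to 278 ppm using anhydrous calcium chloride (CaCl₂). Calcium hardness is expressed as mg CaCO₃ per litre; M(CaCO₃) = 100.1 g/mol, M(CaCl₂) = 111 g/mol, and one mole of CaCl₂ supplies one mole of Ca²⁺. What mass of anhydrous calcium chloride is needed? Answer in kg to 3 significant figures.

(a) 54.3 ppm; (b) 8.94 kg

(a) Moles of Ca²⁺: 47,100 g ÷ 147 g/mol = 320.4 mol.
(a) As CaCO₃: 320.4 mol × 100.1 g/mol = 32,070 g.
(a) Rise: 32,070 g / 591,000 L × 1000 = 54.27 mg/L.

(b) Volume: 15,900 US gal × 3.785 L/gal = 60,182 L.
(b) Hardness to add: (278 − 144) = 134 mg/L as CaCO₃ × 60,182 L = 8064 g as CaCO₃.
(b) Moles of Ca²⁺ (1 mol Ca²⁺ ≡ 1 mol CaCO₃): 8064 / 100.1 g/mol = 80.56 mol.
(b) Mass of CaCl₂: 80.56 × 111 = 8942 g.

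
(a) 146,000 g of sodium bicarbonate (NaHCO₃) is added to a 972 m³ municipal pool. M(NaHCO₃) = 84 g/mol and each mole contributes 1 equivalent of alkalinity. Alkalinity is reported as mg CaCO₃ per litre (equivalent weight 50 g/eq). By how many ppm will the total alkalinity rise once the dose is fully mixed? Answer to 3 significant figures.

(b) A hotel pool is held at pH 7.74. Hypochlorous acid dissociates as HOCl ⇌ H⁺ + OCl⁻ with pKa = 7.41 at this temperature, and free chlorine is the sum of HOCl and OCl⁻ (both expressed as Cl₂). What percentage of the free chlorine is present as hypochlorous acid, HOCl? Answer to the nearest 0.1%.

(a) Volume: 972 m³ = 972,000 L.
(a) Moles of NaHCO₃: 146,000 g ÷ 84 g/mol = 1738 mol → 1738 eq of alkalinity.
(a) As CaCO₃: 1738 eq × 50 g/eq = 86,900 g.
(a) Rise: 86,900 g / 972,000 L × 1000 = 89.41 mg/L.

(b) [OCl⁻]/[HOCl] = 10^(pH − pKa) = 10^(7.74 − 7.41) = 10^0.33 = 2.138.
(b) Fraction as HOCl = 1 / (1 + 2.138) = 0.3187.

(a) 89.4 ppm; (b) 31.9%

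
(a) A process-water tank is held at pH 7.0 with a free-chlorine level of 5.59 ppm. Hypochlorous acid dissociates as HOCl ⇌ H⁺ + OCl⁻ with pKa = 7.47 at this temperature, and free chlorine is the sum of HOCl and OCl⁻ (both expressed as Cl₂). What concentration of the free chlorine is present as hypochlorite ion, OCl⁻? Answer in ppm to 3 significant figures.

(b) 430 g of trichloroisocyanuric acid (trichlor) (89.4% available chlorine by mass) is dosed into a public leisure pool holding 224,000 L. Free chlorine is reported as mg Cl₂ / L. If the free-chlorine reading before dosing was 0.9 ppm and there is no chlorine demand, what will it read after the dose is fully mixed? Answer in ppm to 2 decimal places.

(a) 1.41 ppm; (b) 2.62 ppm

(a) [OCl⁻]/[HOCl] = 10^(pH − pKa) = 10^(7.0 − 7.47) = 10^-0.47 = 0.3388.
(a) Fraction as HOCl = 1 / (1 + 0.3388) = 0.7469.
(a) OCl⁻ = (1 − 0.7469) × 5.59 ppm = 1.415 ppm.

(b) Available chlorine delivered: 430 g × 0.894 = 384.4 g as Cl₂.
(b) Concentration rise: 384.4 g / 224,000 L = 1.716 mg/L = 1.72 ppm.
(b) Final FC: 0.9 + 1.72 = 2.62 ppm.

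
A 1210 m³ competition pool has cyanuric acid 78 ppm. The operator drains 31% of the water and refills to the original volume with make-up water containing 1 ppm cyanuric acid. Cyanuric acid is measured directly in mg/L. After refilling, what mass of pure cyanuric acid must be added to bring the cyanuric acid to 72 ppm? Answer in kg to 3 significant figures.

Volume: 1210 m³ = 1,210,000 L.
After draining 31% and refilling: 78 × 0.69 + 1 × 0.31 = 54.13 ppm.
Deficit to target: 72 − 54.13 = 17.87 mg/L.
Mass: 17.87 mg/L × 1,210,000 L = 21,620 g cyanuric acid.

21.6 kg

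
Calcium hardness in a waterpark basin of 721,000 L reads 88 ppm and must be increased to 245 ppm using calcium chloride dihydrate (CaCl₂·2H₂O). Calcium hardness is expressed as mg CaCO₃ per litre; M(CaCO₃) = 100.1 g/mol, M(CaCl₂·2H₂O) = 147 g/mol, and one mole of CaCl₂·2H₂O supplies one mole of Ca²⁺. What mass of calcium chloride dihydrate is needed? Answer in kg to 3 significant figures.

166 kg

Hardness to add: (245 − 88) = 157 mg/L as CaCO₃ × 721,000 L = 113,200 g as CaCO₃.
Moles of Ca²⁺ (1 mol Ca²⁺ ≡ 1 mol CaCO₃): 113,200 / 100.1 g/mol = 1131 mol.
Mass of CaCl₂·2H₂O: 1131 × 147 = 166,200 g.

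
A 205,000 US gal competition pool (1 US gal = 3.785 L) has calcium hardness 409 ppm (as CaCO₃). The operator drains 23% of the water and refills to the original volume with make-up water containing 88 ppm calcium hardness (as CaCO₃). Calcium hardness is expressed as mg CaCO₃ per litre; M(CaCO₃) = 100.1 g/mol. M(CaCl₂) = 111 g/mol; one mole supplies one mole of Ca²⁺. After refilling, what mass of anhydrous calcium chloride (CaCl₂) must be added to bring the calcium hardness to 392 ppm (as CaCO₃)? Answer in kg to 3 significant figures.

48.9 kg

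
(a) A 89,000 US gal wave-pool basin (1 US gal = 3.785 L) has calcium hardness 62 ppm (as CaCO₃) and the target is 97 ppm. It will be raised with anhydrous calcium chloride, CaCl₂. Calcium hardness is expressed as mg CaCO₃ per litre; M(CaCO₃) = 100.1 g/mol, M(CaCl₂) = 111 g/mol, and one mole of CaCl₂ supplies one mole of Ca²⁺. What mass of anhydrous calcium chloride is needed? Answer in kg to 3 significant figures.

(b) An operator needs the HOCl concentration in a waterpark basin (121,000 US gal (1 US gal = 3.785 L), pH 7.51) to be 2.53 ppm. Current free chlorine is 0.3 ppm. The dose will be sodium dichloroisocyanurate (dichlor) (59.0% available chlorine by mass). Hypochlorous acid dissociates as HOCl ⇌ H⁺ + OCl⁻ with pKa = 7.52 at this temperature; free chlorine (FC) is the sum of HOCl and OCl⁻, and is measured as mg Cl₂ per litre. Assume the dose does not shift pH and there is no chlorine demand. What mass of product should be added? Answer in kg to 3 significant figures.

(a) Volume: 89,000 US gal × 3.785 L/gal = 336,865 L.
(a) Hardness to add: (97 − 62) = 35 mg/L as CaCO₃ × 336,865 L = 11,790 g as CaCO₃.
(a) Moles of Ca²⁺ (1 mol Ca²⁺ ≡ 1 mol CaCO₃): 11,790 / 100.1 g/mol = 117.8 mol.
(a) Mass of CaCl₂: 117.8 × 111 = 13,070 g.

(b) Volume: 121,000 US gal × 3.785 L/gal = 457,985 L.
(b) [OCl⁻]/[HOCl] = 10^(pH − pKa) = 10^(7.51 − 7.52) = 0.9772; fraction as HOCl = 1/(1 + 0.9772) = 0.5058.
(b) Free chlorine required for 2.53 ppm HOCl: 2.53 / 0.5058 = 5.002 ppm.
(b) FC to add: 5.002 − 0.3 = 4.702 mg/L as Cl₂.
(b) Cl₂ equivalent: 4.702 mg/L × 457,985 L = 2154 g.
(b) Product at 59.0% available Cl: 2154 / 0.59 = 3650 g.

(a) 13.1 kg; (b) 3.65 kg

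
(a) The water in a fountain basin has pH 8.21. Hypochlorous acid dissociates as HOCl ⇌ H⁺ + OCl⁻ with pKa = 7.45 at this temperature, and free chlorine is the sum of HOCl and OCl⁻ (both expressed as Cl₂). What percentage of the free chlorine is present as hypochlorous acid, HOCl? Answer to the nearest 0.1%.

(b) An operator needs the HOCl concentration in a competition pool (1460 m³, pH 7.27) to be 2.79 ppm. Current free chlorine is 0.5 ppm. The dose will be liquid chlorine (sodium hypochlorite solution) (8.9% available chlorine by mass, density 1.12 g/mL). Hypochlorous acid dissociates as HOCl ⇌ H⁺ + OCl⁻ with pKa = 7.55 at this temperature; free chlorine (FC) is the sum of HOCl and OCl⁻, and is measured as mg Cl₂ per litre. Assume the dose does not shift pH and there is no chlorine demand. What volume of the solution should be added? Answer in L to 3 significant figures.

(a) 14.8%; (b) 55.0 L

(a) [OCl⁻]/[HOCl] = 10^(pH − pKa) = 10^(8.21 − 7.45) = 10^0.76 = 5.754.
(a) Fraction as HOCl = 1 / (1 + 5.754) = 0.1481.

(b) Volume: 1460 m³ = 1,460,000 L.
(b) [OCl⁻]/[HOCl] = 10^(pH − pKa) = 10^(7.27 − 7.55) = 0.5248; fraction as HOCl = 1/(1 + 0.5248) = 0.6558.
(b) Free chlorine required for 2.79 ppm HOCl: 2.79 / 0.6558 = 4.254 ppm.
(b) FC to add: 4.254 − 0.5 = 3.754 mg/L as Cl₂.
(b) Cl₂ equivalent: 3.754 mg/L × 1,460,000 L = 5481 g.
(b) Product at 8.9% available Cl: 5481 / 0.089 = 61,590 g.
(b) Volume: 61,590 g ÷ 1.12 g/mL = 54,990 mL.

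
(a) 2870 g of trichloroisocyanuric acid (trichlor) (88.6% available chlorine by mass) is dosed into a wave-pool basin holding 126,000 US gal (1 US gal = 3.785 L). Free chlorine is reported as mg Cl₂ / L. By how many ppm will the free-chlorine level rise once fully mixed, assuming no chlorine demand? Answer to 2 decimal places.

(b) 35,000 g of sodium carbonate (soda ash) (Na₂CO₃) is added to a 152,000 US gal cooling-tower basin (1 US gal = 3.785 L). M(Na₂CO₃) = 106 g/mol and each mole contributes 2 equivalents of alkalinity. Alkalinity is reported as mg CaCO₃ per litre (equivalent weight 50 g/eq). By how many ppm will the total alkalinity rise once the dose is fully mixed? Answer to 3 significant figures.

(a) 5.33 ppm; (b) 57.4 ppm

(a) Volume: 126,000 US gal × 3.785 L/gal = 476,910 L.
(a) Available chlorine delivered: 2870 g × 0.886 = 2543 g as Cl₂.
(a) Concentration rise: 2543 g / 476,910 L = 5.332 mg/L = 5.33 ppm.

(b) Volume: 152,000 US gal × 3.785 L/gal = 575,320 L.
(b) Moles of Na₂CO₃: 35,000 g ÷ 106 g/mol = 330.2 mol → 660.4 eq of alkalinity.
(b) As CaCO₃: 660.4 eq × 50 g/eq = 33,020 g.
(b) Rise: 33,020 g / 575,320 L × 1000 = 57.39 mg/L.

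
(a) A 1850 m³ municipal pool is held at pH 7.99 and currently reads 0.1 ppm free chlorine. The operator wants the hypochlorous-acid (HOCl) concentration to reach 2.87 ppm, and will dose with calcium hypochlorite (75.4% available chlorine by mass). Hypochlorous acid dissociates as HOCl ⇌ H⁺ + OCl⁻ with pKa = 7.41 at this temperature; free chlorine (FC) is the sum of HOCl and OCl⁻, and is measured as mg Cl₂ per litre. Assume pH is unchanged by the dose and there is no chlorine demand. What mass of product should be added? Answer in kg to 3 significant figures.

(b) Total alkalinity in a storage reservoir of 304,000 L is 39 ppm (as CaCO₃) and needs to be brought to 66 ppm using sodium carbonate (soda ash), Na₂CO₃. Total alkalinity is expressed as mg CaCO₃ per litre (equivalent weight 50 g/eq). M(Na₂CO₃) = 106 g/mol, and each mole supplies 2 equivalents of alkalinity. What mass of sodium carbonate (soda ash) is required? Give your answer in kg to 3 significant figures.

(a) 33.6 kg; (b) 8.70 kg

(a) Volume: 1850 m³ = 1,850,000 L.
(a) [OCl⁻]/[HOCl] = 10^(pH − pKa) = 10^(7.99 − 7.41) = 3.802; fraction as HOCl = 1/(1 + 3.802) = 0.2083.
(a) Free chlorine required for 2.87 ppm HOCl: 2.87 / 0.2083 = 13.78 ppm.
(a) FC to add: 13.78 − 0.1 = 13.68 mg/L as Cl₂.
(a) Cl₂ equivalent: 13.68 mg/L × 1,850,000 L = 25,310 g.
(a) Product at 75.4% available Cl: 25,310 / 0.754 = 33,570 g.

(b) Alkalinity to add: (66 − 39) = 27 mg/L as CaCO₃ × 304,000 L = 8208 g as CaCO₃.
(b) Equivalents: 8208 g ÷ 50 g/eq = 164.2 eq.
(b) Each mole of Na₂CO₃ supplies 2 eq, so 164.2 / 2 = 82.08 mol.
(b) Mass: 82.08 mol × 106 g/mol = 8700 g.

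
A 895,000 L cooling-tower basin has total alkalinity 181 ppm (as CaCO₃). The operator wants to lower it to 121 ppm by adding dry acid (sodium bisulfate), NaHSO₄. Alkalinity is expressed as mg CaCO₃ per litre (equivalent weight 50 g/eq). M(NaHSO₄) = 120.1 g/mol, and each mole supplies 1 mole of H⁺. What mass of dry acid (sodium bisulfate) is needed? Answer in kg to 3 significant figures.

Alkalinity to neutralize: (181 − 121) = 60 mg/L as CaCO₃ × 895,000 L = 53,700 g as CaCO₃.
Equivalents of H⁺ required: 53,700 ÷ 50 g/eq = 1074 eq = 1074 mol NaHSO₄.
Mass of NaHSO₄: 1074 × 120.1 = 129,000 g.

129 kg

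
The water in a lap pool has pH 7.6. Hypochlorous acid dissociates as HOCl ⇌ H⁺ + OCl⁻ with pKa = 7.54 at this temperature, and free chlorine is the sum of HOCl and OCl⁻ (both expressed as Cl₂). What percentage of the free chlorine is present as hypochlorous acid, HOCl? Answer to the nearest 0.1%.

46.6%

[OCl⁻]/[HOCl] = 10^(pH − pKa) = 10^(7.6 − 7.54) = 10^0.06 = 1.148.
Fraction as HOCl = 1 / (1 + 1.148) = 0.4655.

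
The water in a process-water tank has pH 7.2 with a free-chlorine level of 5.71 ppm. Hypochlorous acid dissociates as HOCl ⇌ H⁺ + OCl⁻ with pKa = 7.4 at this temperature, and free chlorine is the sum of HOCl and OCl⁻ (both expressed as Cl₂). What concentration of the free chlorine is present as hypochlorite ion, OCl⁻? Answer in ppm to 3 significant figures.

2.21 ppm

[OCl⁻]/[HOCl] = 10^(pH − pKa) = 10^(7.2 − 7.4) = 10^-0.20 = 0.631.
Fraction as HOCl = 1 / (1 + 0.631) = 0.6131.
OCl⁻ = (1 − 0.6131) × 5.71 ppm = 2.209 ppm.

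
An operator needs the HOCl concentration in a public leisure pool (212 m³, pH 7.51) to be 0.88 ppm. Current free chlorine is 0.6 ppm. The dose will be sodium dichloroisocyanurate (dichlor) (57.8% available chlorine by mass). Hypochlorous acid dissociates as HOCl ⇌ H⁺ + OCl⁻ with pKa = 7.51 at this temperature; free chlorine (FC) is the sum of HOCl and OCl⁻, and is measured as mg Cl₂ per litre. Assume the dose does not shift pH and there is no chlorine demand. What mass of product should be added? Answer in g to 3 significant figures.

425 g

Volume: 212 m³ = 212,000 L.
[OCl⁻]/[HOCl] = 10^(pH − pKa) = 10^(7.51 − 7.51) = 1; fraction as HOCl = 1/(1 + 1) = 0.5.
Free chlorine required for 0.88 ppm HOCl: 0.88 / 0.5 = 1.76 ppm.
FC to add: 1.76 − 0.6 = 1.16 mg/L as Cl₂.
Cl₂ equivalent: 1.16 mg/L × 212,000 L = 245.9 g.
Product at 57.8% available Cl: 245.9 / 0.578 = 425.5 g.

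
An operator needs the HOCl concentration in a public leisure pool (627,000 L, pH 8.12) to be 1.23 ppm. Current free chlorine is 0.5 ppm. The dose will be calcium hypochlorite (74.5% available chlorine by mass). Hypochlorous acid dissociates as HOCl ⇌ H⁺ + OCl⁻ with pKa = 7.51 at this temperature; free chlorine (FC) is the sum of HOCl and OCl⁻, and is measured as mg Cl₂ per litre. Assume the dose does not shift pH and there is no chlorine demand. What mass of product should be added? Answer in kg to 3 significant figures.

4.83 kg

[OCl⁻]/[HOCl] = 10^(pH − pKa) = 10^(8.12 − 7.51) = 4.074; fraction as HOCl = 1/(1 + 4.074) = 0.1971.
Free chlorine required for 1.23 ppm HOCl: 1.23 / 0.1971 = 6.241 ppm.
FC to add: 6.241 − 0.5 = 5.741 mg/L as Cl₂.
Cl₂ equivalent: 5.741 mg/L × 627,000 L = 3599 g.
Product at 74.5% available Cl: 3599 / 0.745 = 4831 g.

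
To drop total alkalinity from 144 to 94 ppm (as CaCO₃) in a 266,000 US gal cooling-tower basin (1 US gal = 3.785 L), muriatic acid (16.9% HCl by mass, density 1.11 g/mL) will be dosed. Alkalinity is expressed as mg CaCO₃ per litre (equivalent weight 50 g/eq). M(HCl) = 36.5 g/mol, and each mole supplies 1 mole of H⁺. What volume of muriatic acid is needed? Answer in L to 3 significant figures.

Volume: 266,000 US gal × 3.785 L/gal = 1,006,810 L.
Alkalinity to neutralize: (144 − 94) = 50 mg/L as CaCO₃ × 1,006,810 L = 50,340 g as CaCO₃.
Equivalents of H⁺ required: 50,340 ÷ 50 g/eq = 1007 eq = 1007 mol HCl.
Mass of HCl: 1007 × 36.5 = 36,750 g.
Mass of 16.9% solution: 36,750 / 0.169 = 217,400 g.
Volume: 217,400 g ÷ 1.11 g/mL = 195,900 mL.

196 L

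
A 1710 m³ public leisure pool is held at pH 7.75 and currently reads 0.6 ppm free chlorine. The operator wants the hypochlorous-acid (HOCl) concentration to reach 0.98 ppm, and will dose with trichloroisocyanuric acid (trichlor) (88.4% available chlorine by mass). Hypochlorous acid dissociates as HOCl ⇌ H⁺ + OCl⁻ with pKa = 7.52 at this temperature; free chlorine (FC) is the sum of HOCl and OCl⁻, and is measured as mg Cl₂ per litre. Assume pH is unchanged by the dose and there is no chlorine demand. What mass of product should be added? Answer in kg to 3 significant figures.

3.95 kg

Volume: 1710 m³ = 1,710,000 L.
[OCl⁻]/[HOCl] = 10^(pH − pKa) = 10^(7.75 − 7.52) = 1.698; fraction as HOCl = 1/(1 + 1.698) = 0.3706.
Free chlorine required for 0.98 ppm HOCl: 0.98 / 0.3706 = 2.644 ppm.
FC to add: 2.644 − 0.6 = 2.044 mg/L as Cl₂.
Cl₂ equivalent: 2.044 mg/L × 1,710,000 L = 3496 g.
Product at 88.4% available Cl: 3496 / 0.884 = 3954 g.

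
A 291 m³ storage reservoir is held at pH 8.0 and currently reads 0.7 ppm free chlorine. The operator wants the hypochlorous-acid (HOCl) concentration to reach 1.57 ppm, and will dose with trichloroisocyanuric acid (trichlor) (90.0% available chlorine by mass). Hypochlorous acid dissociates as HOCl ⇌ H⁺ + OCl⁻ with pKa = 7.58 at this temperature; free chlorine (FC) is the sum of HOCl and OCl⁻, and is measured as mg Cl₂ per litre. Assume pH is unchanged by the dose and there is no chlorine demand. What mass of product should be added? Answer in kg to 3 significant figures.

Volume: 291 m³ = 291,000 L.
[OCl⁻]/[HOCl] = 10^(pH − pKa) = 10^(8.0 − 7.58) = 2.63; fraction as HOCl = 1/(1 + 2.63) = 0.2755.
Free chlorine required for 1.57 ppm HOCl: 1.57 / 0.2755 = 5.7 ppm.
FC to add: 5.7 − 0.7 = 5 mg/L as Cl₂.
Cl₂ equivalent: 5 mg/L × 291,000 L = 1455 g.
Product at 90.0% available Cl: 1455 / 0.9 = 1617 g.

1.62 kg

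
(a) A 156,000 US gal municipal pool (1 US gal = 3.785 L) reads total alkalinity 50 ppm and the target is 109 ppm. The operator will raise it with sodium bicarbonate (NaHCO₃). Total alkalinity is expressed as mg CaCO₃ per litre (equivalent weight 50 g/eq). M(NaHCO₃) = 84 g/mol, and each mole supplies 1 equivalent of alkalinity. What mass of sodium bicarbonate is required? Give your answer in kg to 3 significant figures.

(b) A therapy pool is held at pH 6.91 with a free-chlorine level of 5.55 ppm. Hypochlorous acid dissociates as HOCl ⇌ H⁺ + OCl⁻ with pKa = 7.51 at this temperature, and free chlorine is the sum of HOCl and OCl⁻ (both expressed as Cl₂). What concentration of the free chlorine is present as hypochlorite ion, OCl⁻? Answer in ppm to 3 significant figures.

(a) 58.5 kg; (b) 1.11 ppm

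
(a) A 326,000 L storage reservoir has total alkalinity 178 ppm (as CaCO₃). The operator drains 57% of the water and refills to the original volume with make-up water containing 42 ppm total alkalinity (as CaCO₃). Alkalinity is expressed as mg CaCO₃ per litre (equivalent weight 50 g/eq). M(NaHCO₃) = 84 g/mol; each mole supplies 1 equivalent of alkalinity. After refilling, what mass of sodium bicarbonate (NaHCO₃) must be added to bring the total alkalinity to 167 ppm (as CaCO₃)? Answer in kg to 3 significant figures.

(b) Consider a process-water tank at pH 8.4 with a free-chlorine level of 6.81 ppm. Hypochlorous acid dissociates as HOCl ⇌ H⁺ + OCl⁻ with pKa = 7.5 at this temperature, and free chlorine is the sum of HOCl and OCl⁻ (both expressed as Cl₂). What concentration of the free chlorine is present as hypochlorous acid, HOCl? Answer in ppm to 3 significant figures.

(a) 36.4 kg; (b) 0.761 ppm

(a) After draining 57% and refilling: 178 × 0.43 + 42 × 0.57 = 100.48 ppm.
(a) Deficit to target: 167 − 100.48 = 66.52 mg/L.
(a) As CaCO₃: 66.52 mg/L × 326,000 L = 21,690 g; ÷ 50 g/eq ÷ 1 = 433.7 mol NaHCO₃.
(a) Mass: 433.7 × 84 = 36,430 g.

(b) [OCl⁻]/[HOCl] = 10^(pH − pKa) = 10^(8.4 − 7.5) = 10^0.90 = 7.943.
(b) Fraction as HOCl = 1 / (1 + 7.943) = 0.1118.
(b) HOCl = 0.1118 × 6.81 ppm = 0.7615 ppm.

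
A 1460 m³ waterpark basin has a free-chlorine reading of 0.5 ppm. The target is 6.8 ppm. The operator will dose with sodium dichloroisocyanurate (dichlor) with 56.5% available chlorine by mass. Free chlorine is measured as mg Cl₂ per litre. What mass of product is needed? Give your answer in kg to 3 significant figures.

Volume: 1460 m³ = 1,460,000 L.
Chlorine deficit: 6.8 − 0.5 = 6.3 ppm = 6.3 mg/L as Cl₂.
Cl₂ equivalent needed: 6.3 mg/L × 1,460,000 L = 9,198,000 mg = 9198 g.
Product at 56.5% available chlorine: 9198 / 0.565 = 16,280 g.

16.3 kg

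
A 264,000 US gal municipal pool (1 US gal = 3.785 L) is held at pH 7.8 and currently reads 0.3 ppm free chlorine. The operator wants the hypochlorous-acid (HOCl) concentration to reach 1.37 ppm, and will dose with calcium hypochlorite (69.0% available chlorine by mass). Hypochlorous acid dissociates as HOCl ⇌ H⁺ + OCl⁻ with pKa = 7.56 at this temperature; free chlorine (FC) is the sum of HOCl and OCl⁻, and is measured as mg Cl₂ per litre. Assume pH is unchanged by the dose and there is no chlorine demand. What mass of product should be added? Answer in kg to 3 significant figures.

5.00 kg

Volume: 264,000 US gal × 3.785 L/gal = 999,240 L.
[OCl⁻]/[HOCl] = 10^(pH − pKa) = 10^(7.8 − 7.56) = 1.738; fraction as HOCl = 1/(1 + 1.738) = 0.3653.
Free chlorine required for 1.37 ppm HOCl: 1.37 / 0.3653 = 3.751 ppm.
FC to add: 3.751 − 0.3 = 3.451 mg/L as Cl₂.
Cl₂ equivalent: 3.451 mg/L × 999,240 L = 3448 g.
Product at 69.0% available Cl: 3448 / 0.69 = 4997 g.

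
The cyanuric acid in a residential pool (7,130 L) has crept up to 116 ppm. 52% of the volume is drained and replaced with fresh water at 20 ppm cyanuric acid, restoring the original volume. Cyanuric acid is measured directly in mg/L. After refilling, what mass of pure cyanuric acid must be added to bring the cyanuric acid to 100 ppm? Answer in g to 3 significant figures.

After draining 52% and refilling: 116 × 0.48 + 20 × 0.52 = 66.08 ppm.
Deficit to target: 100 − 66.08 = 33.92 mg/L.
Mass: 33.92 mg/L × 7,130 L = 241.8 g cyanuric acid.

242 g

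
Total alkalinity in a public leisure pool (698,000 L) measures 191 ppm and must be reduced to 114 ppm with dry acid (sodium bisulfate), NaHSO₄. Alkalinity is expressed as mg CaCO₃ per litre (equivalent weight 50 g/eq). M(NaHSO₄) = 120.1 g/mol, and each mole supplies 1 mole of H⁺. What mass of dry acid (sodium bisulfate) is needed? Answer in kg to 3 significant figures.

Alkalinity to neutralize: (191 − 114) = 77 mg/L as CaCO₃ × 698,000 L = 53,750 g as CaCO₃.
Equivalents of H⁺ required: 53,750 ÷ 50 g/eq = 1075 eq = 1075 mol NaHSO₄.
Mass of NaHSO₄: 1075 × 120.1 = 129,100 g.

129 kg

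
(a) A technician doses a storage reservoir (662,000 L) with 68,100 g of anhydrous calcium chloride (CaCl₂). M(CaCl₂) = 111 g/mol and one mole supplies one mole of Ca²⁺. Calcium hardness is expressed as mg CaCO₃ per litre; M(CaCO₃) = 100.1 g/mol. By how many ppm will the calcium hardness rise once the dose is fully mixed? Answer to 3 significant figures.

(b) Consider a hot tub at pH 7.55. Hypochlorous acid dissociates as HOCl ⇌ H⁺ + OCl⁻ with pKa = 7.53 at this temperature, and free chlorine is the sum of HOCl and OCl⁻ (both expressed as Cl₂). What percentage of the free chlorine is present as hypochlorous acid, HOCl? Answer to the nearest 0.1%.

(a) Moles of Ca²⁺: 68,100 g ÷ 111 g/mol = 613.5 mol.
(a) As CaCO₃: 613.5 mol × 100.1 g/mol = 61,410 g.
(a) Rise: 61,410 g / 662,000 L × 1000 = 92.77 mg/L.

(b) [OCl⁻]/[HOCl] = 10^(pH − pKa) = 10^(7.55 − 7.53) = 10^0.02 = 1.047.
(b) Fraction as HOCl = 1 / (1 + 1.047) = 0.4885.

(a) 92.8 ppm; (b) 48.8%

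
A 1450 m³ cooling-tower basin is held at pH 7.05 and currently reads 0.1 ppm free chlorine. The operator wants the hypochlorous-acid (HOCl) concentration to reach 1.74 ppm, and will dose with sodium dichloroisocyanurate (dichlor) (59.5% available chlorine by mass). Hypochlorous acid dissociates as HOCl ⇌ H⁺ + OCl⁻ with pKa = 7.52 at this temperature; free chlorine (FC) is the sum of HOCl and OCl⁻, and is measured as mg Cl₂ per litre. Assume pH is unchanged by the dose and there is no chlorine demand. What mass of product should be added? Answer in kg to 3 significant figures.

Volume: 1450 m³ = 1,450,000 L.
[OCl⁻]/[HOCl] = 10^(pH − pKa) = 10^(7.05 − 7.52) = 0.3388; fraction as HOCl = 1/(1 + 0.3388) = 0.7469.
Free chlorine required for 1.74 ppm HOCl: 1.74 / 0.7469 = 2.33 ppm.
FC to add: 2.33 − 0.1 = 2.23 mg/L as Cl₂.
Cl₂ equivalent: 2.23 mg/L × 1,450,000 L = 3233 g.
Product at 59.5% available Cl: 3233 / 0.595 = 5433 g.

5.43 kg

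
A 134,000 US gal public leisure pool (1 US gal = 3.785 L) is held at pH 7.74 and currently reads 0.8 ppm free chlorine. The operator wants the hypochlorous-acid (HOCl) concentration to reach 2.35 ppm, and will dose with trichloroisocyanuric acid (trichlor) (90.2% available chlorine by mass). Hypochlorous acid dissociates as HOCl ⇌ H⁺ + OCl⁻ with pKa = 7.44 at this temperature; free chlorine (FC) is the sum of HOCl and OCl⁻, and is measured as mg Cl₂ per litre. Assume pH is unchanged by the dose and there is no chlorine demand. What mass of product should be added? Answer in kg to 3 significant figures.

Volume: 134,000 US gal × 3.785 L/gal = 507,190 L.
[OCl⁻]/[HOCl] = 10^(pH − pKa) = 10^(7.74 − 7.44) = 1.995; fraction as HOCl = 1/(1 + 1.995) = 0.3339.
Free chlorine required for 2.35 ppm HOCl: 2.35 / 0.3339 = 7.039 ppm.
FC to add: 7.039 − 0.8 = 6.239 mg/L as Cl₂.
Cl₂ equivalent: 6.239 mg/L × 507,190 L = 3164 g.
Product at 90.2% available Cl: 3164 / 0.902 = 3508 g.

3.51 kg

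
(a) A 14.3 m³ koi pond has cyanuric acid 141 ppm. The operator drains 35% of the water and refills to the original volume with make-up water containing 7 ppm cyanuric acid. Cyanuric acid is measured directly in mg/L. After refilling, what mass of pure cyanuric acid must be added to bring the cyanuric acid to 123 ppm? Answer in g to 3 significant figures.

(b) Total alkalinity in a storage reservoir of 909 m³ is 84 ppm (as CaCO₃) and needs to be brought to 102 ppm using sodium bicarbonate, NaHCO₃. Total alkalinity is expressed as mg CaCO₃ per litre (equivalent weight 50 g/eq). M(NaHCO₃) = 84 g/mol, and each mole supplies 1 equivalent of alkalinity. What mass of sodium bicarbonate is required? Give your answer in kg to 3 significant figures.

(a) 413 g; (b) 27.5 kg

(a) Volume: 14.3 m³ = 14,300 L.
(a) After draining 35% and refilling: 141 × 0.65 + 7 × 0.35 = 94.1 ppm.
(a) Deficit to target: 123 − 94.1 = 28.9 mg/L.
(a) Mass: 28.9 mg/L × 14,300 L = 413.3 g cyanuric acid.

(b) Volume: 909 m³ = 909,000 L.
(b) Alkalinity to add: (102 − 84) = 18 mg/L as CaCO₃ × 909,000 L = 16,360 g as CaCO₃.
(b) Equivalents: 16,360 g ÷ 50 g/eq = 327.2 eq.
(b) NaHCO₃ supplies 1 eq per mole → 327.2 mol.
(b) Mass: 327.2 mol × 84 g/mol = 27,490 g.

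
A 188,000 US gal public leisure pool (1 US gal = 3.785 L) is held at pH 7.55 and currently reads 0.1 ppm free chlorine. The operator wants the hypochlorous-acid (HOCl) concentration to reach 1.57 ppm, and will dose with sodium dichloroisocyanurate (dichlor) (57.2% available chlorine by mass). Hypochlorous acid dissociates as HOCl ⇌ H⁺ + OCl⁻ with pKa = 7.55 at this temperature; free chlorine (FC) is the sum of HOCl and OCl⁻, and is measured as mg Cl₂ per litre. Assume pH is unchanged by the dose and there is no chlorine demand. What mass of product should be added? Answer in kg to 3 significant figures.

Volume: 188,000 US gal × 3.785 L/gal = 711,580 L.
[OCl⁻]/[HOCl] = 10^(pH − pKa) = 10^(7.55 − 7.55) = 1; fraction as HOCl = 1/(1 + 1) = 0.5.
Free chlorine required for 1.57 ppm HOCl: 1.57 / 0.5 = 3.14 ppm.
FC to add: 3.14 − 0.1 = 3.04 mg/L as Cl₂.
Cl₂ equivalent: 3.04 mg/L × 711,580 L = 2163 g.
Product at 57.2% available Cl: 2163 / 0.572 = 3782 g.

3.78 kg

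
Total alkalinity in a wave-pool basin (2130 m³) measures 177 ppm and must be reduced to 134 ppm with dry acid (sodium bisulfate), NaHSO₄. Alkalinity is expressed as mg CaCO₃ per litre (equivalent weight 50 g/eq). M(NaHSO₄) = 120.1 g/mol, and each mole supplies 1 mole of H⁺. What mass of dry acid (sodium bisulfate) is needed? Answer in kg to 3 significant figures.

220 kg

Volume: 2130 m³ = 2,130,000 L.
Alkalinity to neutralize: (177 − 134) = 43 mg/L as CaCO₃ × 2,130,000 L = 91,590 g as CaCO₃.
Equivalents of H⁺ required: 91,590 ÷ 50 g/eq = 1832 eq = 1832 mol NaHSO₄.
Mass of NaHSO₄: 1832 × 120.1 = 220,000 g.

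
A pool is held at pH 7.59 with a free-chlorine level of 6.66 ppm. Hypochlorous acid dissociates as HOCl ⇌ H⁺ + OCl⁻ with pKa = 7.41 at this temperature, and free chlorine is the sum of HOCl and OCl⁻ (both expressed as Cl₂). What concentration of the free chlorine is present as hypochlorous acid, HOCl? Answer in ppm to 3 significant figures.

2.65 ppm

[OCl⁻]/[HOCl] = 10^(pH − pKa) = 10^(7.59 − 7.41) = 10^0.18 = 1.514.
Fraction as HOCl = 1 / (1 + 1.514) = 0.3978.
HOCl = 0.3978 × 6.66 ppm = 2.65 ppm.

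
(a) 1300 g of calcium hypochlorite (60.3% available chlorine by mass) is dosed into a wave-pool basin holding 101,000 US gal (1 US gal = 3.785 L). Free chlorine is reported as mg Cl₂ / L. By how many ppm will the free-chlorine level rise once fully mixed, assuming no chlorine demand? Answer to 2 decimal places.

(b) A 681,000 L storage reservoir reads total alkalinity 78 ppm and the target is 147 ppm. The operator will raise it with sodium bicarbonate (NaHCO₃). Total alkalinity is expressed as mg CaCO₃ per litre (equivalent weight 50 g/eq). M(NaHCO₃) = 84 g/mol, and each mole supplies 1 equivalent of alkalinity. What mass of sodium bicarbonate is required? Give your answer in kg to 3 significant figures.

(a) Volume: 101,000 US gal × 3.785 L/gal = 382,285 L.
(a) Available chlorine delivered: 1300 g × 0.603 = 783.9 g as Cl₂.
(a) Concentration rise: 783.9 g / 382,285 L = 2.051 mg/L = 2.05 ppm.

(b) Alkalinity to add: (147 − 78) = 69 mg/L as CaCO₃ × 681,000 L = 46,990 g as CaCO₃.
(b) Equivalents: 46,990 g ÷ 50 g/eq = 939.8 eq.
(b) NaHCO₃ supplies 1 eq per mole → 939.8 mol.
(b) Mass: 939.8 mol × 84 g/mol = 78,940 g.

(a) 2.05 ppm; (b) 78.9 kg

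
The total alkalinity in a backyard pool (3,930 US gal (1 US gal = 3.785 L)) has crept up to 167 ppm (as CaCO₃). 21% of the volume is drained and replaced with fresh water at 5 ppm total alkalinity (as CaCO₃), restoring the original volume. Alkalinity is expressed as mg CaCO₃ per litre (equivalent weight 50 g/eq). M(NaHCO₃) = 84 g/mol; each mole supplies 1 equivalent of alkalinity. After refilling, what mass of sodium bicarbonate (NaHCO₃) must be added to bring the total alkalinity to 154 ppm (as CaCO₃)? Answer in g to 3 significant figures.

525 g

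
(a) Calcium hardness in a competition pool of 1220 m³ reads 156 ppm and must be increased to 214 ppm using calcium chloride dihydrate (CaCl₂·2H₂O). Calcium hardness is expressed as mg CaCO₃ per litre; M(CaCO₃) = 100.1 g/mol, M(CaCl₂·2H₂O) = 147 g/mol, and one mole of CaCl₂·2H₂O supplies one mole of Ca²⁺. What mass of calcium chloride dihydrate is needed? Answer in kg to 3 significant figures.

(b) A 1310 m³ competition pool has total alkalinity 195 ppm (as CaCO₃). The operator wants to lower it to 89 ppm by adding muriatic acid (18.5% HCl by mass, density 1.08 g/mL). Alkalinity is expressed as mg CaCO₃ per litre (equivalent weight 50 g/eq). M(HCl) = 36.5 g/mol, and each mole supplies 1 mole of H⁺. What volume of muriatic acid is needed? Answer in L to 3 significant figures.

(a) Volume: 1220 m³ = 1,220,000 L.
(a) Hardness to add: (214 − 156) = 58 mg/L as CaCO₃ × 1,220,000 L = 70,760 g as CaCO₃.
(a) Moles of Ca²⁺ (1 mol Ca²⁺ ≡ 1 mol CaCO₃): 70,760 / 100.1 g/mol = 706.9 mol.
(a) Mass of CaCl₂·2H₂O: 706.9 × 147 = 103,900 g.

(b) Volume: 1310 m³ = 1,310,000 L.
(b) Alkalinity to neutralize: (195 − 89) = 106 mg/L as CaCO₃ × 1,310,000 L = 138,900 g as CaCO₃.
(b) Equivalents of H⁺ required: 138,900 ÷ 50 g/eq = 2777 eq = 2777 mol HCl.
(b) Mass of HCl: 2777 × 36.5 = 101,400 g.
(b) Mass of 18.5% solution: 101,400 / 0.185 = 547,900 g.
(b) Volume: 547,900 g ÷ 1.08 g/mL = 507,300 mL.

(a) 104 kg; (b) 507 L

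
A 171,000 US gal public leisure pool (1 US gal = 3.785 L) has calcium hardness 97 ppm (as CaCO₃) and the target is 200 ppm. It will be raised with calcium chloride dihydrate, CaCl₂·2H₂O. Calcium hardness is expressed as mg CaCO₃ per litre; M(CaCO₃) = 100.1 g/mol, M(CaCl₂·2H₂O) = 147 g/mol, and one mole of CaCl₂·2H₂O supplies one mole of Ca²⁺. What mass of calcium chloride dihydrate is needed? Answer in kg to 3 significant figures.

97.9 kg

Volume: 171,000 US gal × 3.785 L/gal = 647,235 L.
Hardness to add: (200 − 97) = 103 mg/L as CaCO₃ × 647,235 L = 66,670 g as CaCO₃.
Moles of Ca²⁺ (1 mol Ca²⁺ ≡ 1 mol CaCO₃): 66,670 / 100.1 g/mol = 666 mol.
Mass of CaCl₂·2H₂O: 666 × 147 = 97,900 g.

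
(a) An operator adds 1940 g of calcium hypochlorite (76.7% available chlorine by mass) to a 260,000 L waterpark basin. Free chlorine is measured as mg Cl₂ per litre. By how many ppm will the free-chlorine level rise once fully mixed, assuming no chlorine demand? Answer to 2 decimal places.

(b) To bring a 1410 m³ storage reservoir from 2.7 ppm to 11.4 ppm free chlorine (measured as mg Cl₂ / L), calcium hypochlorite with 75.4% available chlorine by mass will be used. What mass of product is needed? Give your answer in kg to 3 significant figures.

(a) Available chlorine delivered: 1940 g × 0.767 = 1488 g as Cl₂.
(a) Concentration rise: 1488 g / 260,000 L = 5.723 mg/L = 5.72 ppm.

(b) Volume: 1410 m³ = 1,410,000 L.
(b) Chlorine deficit: 11.4 − 2.7 = 8.7 ppm = 8.7 mg/L as Cl₂.
(b) Cl₂ equivalent needed: 8.7 mg/L × 1,410,000 L = 12,270,000 mg = 12,270 g.
(b) Product at 75.4% available chlorine: 12,270 / 0.754 = 16,270 g.

(a) 5.72 ppm; (b) 16.3 kg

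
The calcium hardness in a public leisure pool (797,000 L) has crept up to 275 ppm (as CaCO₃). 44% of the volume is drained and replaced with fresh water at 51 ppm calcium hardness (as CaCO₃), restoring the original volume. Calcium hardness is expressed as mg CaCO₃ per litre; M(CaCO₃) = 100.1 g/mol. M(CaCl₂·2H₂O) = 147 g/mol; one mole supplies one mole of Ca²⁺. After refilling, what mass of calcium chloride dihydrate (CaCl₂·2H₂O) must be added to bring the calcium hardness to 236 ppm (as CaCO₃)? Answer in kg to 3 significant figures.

After draining 44% and refilling: 275 × 0.56 + 51 × 0.44 = 176.44 ppm.
Deficit to target: 236 − 176.44 = 59.56 mg/L.
As CaCO₃: 59.56 mg/L × 797,000 L = 47,470 g; ÷ 100.1 = 474.2 mol Ca²⁺.
Mass: 474.2 × 147 = 69,710 g.

69.7 kg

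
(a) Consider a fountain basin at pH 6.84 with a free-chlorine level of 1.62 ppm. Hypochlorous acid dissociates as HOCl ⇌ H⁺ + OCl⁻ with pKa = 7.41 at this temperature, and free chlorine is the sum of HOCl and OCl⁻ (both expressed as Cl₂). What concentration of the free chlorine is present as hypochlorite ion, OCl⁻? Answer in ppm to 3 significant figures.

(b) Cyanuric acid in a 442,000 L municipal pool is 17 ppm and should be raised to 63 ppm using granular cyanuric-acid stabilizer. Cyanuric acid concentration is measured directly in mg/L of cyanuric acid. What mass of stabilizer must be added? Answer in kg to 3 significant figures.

(a) 0.344 ppm; (b) 20.3 kg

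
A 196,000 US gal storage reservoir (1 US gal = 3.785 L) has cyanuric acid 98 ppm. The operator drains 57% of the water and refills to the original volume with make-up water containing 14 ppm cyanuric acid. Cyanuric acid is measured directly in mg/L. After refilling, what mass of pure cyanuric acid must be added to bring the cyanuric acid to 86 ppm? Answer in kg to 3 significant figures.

Volume: 196,000 US gal × 3.785 L/gal = 741,860 L.
After draining 57% and refilling: 98 × 0.43 + 14 × 0.57 = 50.12 ppm.
Deficit to target: 86 − 50.12 = 35.88 mg/L.
Mass: 35.88 mg/L × 741,860 L = 26,620 g cyanuric acid.

26.6 kg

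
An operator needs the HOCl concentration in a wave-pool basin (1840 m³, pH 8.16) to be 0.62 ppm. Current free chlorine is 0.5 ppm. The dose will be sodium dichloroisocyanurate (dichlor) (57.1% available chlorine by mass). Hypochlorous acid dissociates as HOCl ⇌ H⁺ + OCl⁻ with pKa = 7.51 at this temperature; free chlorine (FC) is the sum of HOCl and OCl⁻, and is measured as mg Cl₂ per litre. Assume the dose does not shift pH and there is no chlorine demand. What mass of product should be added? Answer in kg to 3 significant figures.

Volume: 1840 m³ = 1,840,000 L.
[OCl⁻]/[HOCl] = 10^(pH − pKa) = 10^(8.16 − 7.51) = 4.467; fraction as HOCl = 1/(1 + 4.467) = 0.1829.
Free chlorine required for 0.62 ppm HOCl: 0.62 / 0.1829 = 3.389 ppm.
FC to add: 3.389 − 0.5 = 2.889 mg/L as Cl₂.
Cl₂ equivalent: 2.889 mg/L × 1,840,000 L = 5317 g.
Product at 57.1% available Cl: 5317 / 0.571 = 9311 g.

9.31 kg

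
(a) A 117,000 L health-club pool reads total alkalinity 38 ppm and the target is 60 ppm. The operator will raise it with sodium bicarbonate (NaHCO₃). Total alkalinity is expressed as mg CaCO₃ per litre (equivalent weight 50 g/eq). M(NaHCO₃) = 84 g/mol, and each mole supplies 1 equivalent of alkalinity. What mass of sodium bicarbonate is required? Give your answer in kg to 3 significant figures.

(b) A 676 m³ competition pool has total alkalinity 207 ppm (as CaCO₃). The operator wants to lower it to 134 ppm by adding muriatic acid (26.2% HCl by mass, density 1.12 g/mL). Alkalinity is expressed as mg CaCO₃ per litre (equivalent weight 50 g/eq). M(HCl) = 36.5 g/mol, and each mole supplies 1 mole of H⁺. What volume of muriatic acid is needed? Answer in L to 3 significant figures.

(a) Alkalinity to add: (60 − 38) = 22 mg/L as CaCO₃ × 117,000 L = 2574 g as CaCO₃.
(a) Equivalents: 2574 g ÷ 50 g/eq = 51.48 eq.
(a) NaHCO₃ supplies 1 eq per mole → 51.48 mol.
(a) Mass: 51.48 mol × 84 g/mol = 4324 g.

(b) Volume: 676 m³ = 676,000 L.
(b) Alkalinity to neutralize: (207 − 134) = 73 mg/L as CaCO₃ × 676,000 L = 49,350 g as CaCO₃.
(b) Equivalents of H⁺ required: 49,350 ÷ 50 g/eq = 987 eq = 987 mol HCl.
(b) Mass of HCl: 987 × 36.5 = 36,020 g.
(b) Mass of 26.2% solution: 36,020 / 0.262 = 137,500 g.
(b) Volume: 137,500 g ÷ 1.12 g/mL = 122,800 mL.

(a) 4.32 kg; (b) 123 L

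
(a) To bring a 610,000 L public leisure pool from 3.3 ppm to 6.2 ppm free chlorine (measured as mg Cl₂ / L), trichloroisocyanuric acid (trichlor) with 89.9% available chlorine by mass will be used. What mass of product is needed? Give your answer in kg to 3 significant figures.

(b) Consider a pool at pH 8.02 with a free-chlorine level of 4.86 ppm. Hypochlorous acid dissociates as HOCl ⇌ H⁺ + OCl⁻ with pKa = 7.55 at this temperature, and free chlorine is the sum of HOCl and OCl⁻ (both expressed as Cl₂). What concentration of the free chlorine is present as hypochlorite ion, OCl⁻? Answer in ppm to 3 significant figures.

(a) 1.97 kg; (b) 3.63 ppm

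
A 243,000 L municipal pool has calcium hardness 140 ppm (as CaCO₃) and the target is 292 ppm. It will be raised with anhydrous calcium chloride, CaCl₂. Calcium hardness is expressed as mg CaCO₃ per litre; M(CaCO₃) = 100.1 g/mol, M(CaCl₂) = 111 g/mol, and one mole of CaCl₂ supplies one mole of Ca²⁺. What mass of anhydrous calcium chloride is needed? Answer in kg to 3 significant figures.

Hardness to add: (292 − 140) = 152 mg/L as CaCO₃ × 243,000 L = 36,940 g as CaCO₃.
Moles of Ca²⁺ (1 mol Ca²⁺ ≡ 1 mol CaCO₃): 36,940 / 100.1 g/mol = 369 mol.
Mass of CaCl₂: 369 × 111 = 40,960 g.

41.0 kg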